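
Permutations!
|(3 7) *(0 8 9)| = |(0 8 9)(3 7)| = 6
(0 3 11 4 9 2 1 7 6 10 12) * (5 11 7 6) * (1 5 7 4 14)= [3, 6, 5, 4, 9, 11, 10, 7, 8, 2, 12, 14, 0, 13, 1]= (0 3 4 9 2 5 11 14 1 6 10 12)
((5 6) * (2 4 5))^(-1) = [0, 1, 6, 3, 2, 4, 5] = (2 6 5 4)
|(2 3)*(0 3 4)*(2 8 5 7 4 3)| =7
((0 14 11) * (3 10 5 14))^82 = [14, 1, 2, 11, 4, 3, 6, 7, 8, 9, 0, 5, 12, 13, 10] = (0 14 10)(3 11 5)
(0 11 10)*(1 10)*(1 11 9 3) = [9, 10, 2, 1, 4, 5, 6, 7, 8, 3, 0, 11] = (11)(0 9 3 1 10)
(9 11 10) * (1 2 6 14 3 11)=(1 2 6 14 3 11 10 9)=[0, 2, 6, 11, 4, 5, 14, 7, 8, 1, 9, 10, 12, 13, 3]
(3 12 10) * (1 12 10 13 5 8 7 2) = [0, 12, 1, 10, 4, 8, 6, 2, 7, 9, 3, 11, 13, 5] = (1 12 13 5 8 7 2)(3 10)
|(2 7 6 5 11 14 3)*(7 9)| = 8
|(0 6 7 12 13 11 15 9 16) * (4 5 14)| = |(0 6 7 12 13 11 15 9 16)(4 5 14)| = 9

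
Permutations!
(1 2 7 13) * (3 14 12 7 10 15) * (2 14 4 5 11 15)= (1 14 12 7 13)(2 10)(3 4 5 11 15)= [0, 14, 10, 4, 5, 11, 6, 13, 8, 9, 2, 15, 7, 1, 12, 3]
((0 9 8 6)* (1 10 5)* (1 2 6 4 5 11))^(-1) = (0 6 2 5 4 8 9)(1 11 10) = [6, 11, 5, 3, 8, 4, 2, 7, 9, 0, 1, 10]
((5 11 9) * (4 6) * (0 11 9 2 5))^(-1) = (0 9 5 2 11)(4 6) = [9, 1, 11, 3, 6, 2, 4, 7, 8, 5, 10, 0]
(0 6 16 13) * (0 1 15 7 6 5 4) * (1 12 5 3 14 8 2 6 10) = [3, 15, 6, 14, 0, 4, 16, 10, 2, 9, 1, 11, 5, 12, 8, 7, 13] = (0 3 14 8 2 6 16 13 12 5 4)(1 15 7 10)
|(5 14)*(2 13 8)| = 6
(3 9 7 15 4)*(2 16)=[0, 1, 16, 9, 3, 5, 6, 15, 8, 7, 10, 11, 12, 13, 14, 4, 2]=(2 16)(3 9 7 15 4)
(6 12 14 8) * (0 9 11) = (0 9 11)(6 12 14 8) = [9, 1, 2, 3, 4, 5, 12, 7, 6, 11, 10, 0, 14, 13, 8]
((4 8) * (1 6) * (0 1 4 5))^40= (0 8 6)(1 5 4)= [8, 5, 2, 3, 1, 4, 0, 7, 6]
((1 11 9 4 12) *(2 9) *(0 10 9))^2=(0 9 12 11)(1 2 10 4)=[9, 2, 10, 3, 1, 5, 6, 7, 8, 12, 4, 0, 11]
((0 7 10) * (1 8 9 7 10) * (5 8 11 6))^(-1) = (0 10)(1 7 9 8 5 6 11) = [10, 7, 2, 3, 4, 6, 11, 9, 5, 8, 0, 1]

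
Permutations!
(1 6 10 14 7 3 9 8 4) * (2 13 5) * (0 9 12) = (0 9 8 4 1 6 10 14 7 3 12)(2 13 5) = [9, 6, 13, 12, 1, 2, 10, 3, 4, 8, 14, 11, 0, 5, 7]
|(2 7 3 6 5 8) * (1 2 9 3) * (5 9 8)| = |(1 2 7)(3 6 9)| = 3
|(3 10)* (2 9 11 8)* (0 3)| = 12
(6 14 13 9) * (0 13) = [13, 1, 2, 3, 4, 5, 14, 7, 8, 6, 10, 11, 12, 9, 0] = (0 13 9 6 14)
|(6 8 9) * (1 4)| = 6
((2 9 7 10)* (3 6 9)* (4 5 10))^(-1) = (2 10 5 4 7 9 6 3) = [0, 1, 10, 2, 7, 4, 3, 9, 8, 6, 5]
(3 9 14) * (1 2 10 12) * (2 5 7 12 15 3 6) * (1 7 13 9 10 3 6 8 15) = (1 5 13 9 14 8 15 6 2 3 10)(7 12) = [0, 5, 3, 10, 4, 13, 2, 12, 15, 14, 1, 11, 7, 9, 8, 6]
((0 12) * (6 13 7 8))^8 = [0, 1, 2, 3, 4, 5, 6, 7, 8, 9, 10, 11, 12, 13] = (13)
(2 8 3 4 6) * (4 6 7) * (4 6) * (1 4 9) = [0, 4, 8, 9, 7, 5, 2, 6, 3, 1] = (1 4 7 6 2 8 3 9)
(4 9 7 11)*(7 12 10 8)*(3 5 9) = (3 5 9 12 10 8 7 11 4) = [0, 1, 2, 5, 3, 9, 6, 11, 7, 12, 8, 4, 10]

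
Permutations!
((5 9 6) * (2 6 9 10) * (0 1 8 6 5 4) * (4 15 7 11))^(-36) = (0 15)(1 7)(4 6)(8 11) = [15, 7, 2, 3, 6, 5, 4, 1, 11, 9, 10, 8, 12, 13, 14, 0]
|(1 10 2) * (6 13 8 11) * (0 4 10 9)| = 12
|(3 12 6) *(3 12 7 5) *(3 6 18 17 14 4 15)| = |(3 7 5 6 12 18 17 14 4 15)| = 10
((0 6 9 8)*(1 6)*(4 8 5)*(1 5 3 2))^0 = [0, 1, 2, 3, 4, 5, 6, 7, 8, 9] = (9)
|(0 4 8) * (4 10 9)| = 5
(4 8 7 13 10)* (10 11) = (4 8 7 13 11 10) = [0, 1, 2, 3, 8, 5, 6, 13, 7, 9, 4, 10, 12, 11]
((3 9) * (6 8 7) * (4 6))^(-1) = [0, 1, 2, 9, 7, 5, 4, 8, 6, 3] = (3 9)(4 7 8 6)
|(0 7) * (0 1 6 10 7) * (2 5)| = 4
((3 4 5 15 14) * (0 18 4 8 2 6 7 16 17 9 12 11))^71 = (0 8 12 14 17 5 7 18 2 11 3 9 15 16 4 6) = [8, 1, 11, 9, 6, 7, 0, 18, 12, 15, 10, 3, 14, 13, 17, 16, 4, 5, 2]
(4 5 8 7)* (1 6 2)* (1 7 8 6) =(8)(2 7 4 5 6) =[0, 1, 7, 3, 5, 6, 2, 4, 8]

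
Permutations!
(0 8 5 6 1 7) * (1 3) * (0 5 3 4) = (0 8 3 1 7 5 6 4) = [8, 7, 2, 1, 0, 6, 4, 5, 3]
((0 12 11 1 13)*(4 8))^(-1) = [13, 11, 2, 3, 8, 5, 6, 7, 4, 9, 10, 12, 0, 1] = (0 13 1 11 12)(4 8)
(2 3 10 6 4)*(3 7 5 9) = (2 7 5 9 3 10 6 4) = [0, 1, 7, 10, 2, 9, 4, 5, 8, 3, 6]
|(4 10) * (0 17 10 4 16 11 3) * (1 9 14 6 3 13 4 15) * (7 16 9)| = |(0 17 10 9 14 6 3)(1 7 16 11 13 4 15)| = 7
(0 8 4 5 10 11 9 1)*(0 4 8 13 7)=(0 13 7)(1 4 5 10 11 9)=[13, 4, 2, 3, 5, 10, 6, 0, 8, 1, 11, 9, 12, 7]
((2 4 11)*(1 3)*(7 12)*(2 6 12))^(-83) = (1 3)(2 4 11 6 12 7) = [0, 3, 4, 1, 11, 5, 12, 2, 8, 9, 10, 6, 7]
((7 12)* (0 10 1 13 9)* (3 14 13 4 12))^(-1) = (0 9 13 14 3 7 12 4 1 10) = [9, 10, 2, 7, 1, 5, 6, 12, 8, 13, 0, 11, 4, 14, 3]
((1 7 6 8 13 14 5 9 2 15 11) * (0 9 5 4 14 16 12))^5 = (0 1 16 15 8 9 7 12 11 13 2 6)(4 14) = [1, 16, 6, 3, 14, 5, 0, 12, 9, 7, 10, 13, 11, 2, 4, 8, 15]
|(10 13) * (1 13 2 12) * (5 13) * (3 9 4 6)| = |(1 5 13 10 2 12)(3 9 4 6)| = 12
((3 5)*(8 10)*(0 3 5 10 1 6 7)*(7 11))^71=(0 7 11 6 1 8 10 3)=[7, 8, 2, 0, 4, 5, 1, 11, 10, 9, 3, 6]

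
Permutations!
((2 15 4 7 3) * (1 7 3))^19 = (1 7)(2 3 4 15) = [0, 7, 3, 4, 15, 5, 6, 1, 8, 9, 10, 11, 12, 13, 14, 2]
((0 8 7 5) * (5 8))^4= (8)= [0, 1, 2, 3, 4, 5, 6, 7, 8]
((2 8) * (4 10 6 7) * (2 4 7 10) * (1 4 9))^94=(10)(1 9 8 2 4)=[0, 9, 4, 3, 1, 5, 6, 7, 2, 8, 10]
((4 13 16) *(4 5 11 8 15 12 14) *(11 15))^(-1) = (4 14 12 15 5 16 13)(8 11) = [0, 1, 2, 3, 14, 16, 6, 7, 11, 9, 10, 8, 15, 4, 12, 5, 13]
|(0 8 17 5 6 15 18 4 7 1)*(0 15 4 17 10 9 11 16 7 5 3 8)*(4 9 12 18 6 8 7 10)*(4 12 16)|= |(1 15 6 9 11 4 5 8 12 18 17 3 7)(10 16)|= 26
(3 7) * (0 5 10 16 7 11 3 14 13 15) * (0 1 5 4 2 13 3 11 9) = (0 4 2 13 15 1 5 10 16 7 14 3 9) = [4, 5, 13, 9, 2, 10, 6, 14, 8, 0, 16, 11, 12, 15, 3, 1, 7]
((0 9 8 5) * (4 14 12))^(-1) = (0 5 8 9)(4 12 14) = [5, 1, 2, 3, 12, 8, 6, 7, 9, 0, 10, 11, 14, 13, 4]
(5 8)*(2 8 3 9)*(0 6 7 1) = (0 6 7 1)(2 8 5 3 9) = [6, 0, 8, 9, 4, 3, 7, 1, 5, 2]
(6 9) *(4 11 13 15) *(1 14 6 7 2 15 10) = (1 14 6 9 7 2 15 4 11 13 10) = [0, 14, 15, 3, 11, 5, 9, 2, 8, 7, 1, 13, 12, 10, 6, 4]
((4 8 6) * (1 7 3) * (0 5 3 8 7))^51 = (0 1 3 5)(4 6 8 7) = [1, 3, 2, 5, 6, 0, 8, 4, 7]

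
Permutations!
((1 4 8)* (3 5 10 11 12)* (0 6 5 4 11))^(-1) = [10, 8, 2, 12, 3, 6, 0, 7, 4, 9, 5, 1, 11] = (0 10 5 6)(1 8 4 3 12 11)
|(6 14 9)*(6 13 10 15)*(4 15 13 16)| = |(4 15 6 14 9 16)(10 13)| = 6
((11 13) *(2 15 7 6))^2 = [0, 1, 7, 3, 4, 5, 15, 2, 8, 9, 10, 11, 12, 13, 14, 6] = (2 7)(6 15)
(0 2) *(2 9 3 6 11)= (0 9 3 6 11 2)= [9, 1, 0, 6, 4, 5, 11, 7, 8, 3, 10, 2]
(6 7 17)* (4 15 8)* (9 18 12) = (4 15 8)(6 7 17)(9 18 12) = [0, 1, 2, 3, 15, 5, 7, 17, 4, 18, 10, 11, 9, 13, 14, 8, 16, 6, 12]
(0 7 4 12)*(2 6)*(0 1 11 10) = [7, 11, 6, 3, 12, 5, 2, 4, 8, 9, 0, 10, 1] = (0 7 4 12 1 11 10)(2 6)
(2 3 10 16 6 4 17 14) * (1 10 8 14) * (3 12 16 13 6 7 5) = (1 10 13 6 4 17)(2 12 16 7 5 3 8 14) = [0, 10, 12, 8, 17, 3, 4, 5, 14, 9, 13, 11, 16, 6, 2, 15, 7, 1]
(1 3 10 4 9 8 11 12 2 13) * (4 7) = [0, 3, 13, 10, 9, 5, 6, 4, 11, 8, 7, 12, 2, 1] = (1 3 10 7 4 9 8 11 12 2 13)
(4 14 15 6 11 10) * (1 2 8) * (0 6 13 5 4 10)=(0 6 11)(1 2 8)(4 14 15 13 5)=[6, 2, 8, 3, 14, 4, 11, 7, 1, 9, 10, 0, 12, 5, 15, 13]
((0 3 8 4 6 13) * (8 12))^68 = (0 6 8 3 13 4 12) = [6, 1, 2, 13, 12, 5, 8, 7, 3, 9, 10, 11, 0, 4]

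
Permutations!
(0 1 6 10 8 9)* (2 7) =(0 1 6 10 8 9)(2 7) =[1, 6, 7, 3, 4, 5, 10, 2, 9, 0, 8]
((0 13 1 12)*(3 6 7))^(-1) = (0 12 1 13)(3 7 6) = [12, 13, 2, 7, 4, 5, 3, 6, 8, 9, 10, 11, 1, 0]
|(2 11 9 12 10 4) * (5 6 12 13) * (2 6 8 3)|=|(2 11 9 13 5 8 3)(4 6 12 10)|=28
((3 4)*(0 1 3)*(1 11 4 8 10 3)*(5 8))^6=(11)(3 8)(5 10)=[0, 1, 2, 8, 4, 10, 6, 7, 3, 9, 5, 11]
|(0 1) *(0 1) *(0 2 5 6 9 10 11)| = |(0 2 5 6 9 10 11)| = 7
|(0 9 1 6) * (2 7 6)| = 6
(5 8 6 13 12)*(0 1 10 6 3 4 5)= (0 1 10 6 13 12)(3 4 5 8)= [1, 10, 2, 4, 5, 8, 13, 7, 3, 9, 6, 11, 0, 12]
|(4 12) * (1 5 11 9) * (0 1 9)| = 4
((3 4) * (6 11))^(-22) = (11) = [0, 1, 2, 3, 4, 5, 6, 7, 8, 9, 10, 11]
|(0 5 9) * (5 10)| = 4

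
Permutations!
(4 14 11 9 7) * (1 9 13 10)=(1 9 7 4 14 11 13 10)=[0, 9, 2, 3, 14, 5, 6, 4, 8, 7, 1, 13, 12, 10, 11]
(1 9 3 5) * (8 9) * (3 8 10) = [0, 10, 2, 5, 4, 1, 6, 7, 9, 8, 3] = (1 10 3 5)(8 9)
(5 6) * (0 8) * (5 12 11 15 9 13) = [8, 1, 2, 3, 4, 6, 12, 7, 0, 13, 10, 15, 11, 5, 14, 9] = (0 8)(5 6 12 11 15 9 13)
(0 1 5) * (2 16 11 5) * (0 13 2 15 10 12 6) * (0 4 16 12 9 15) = (0 1)(2 12 6 4 16 11 5 13)(9 15 10) = [1, 0, 12, 3, 16, 13, 4, 7, 8, 15, 9, 5, 6, 2, 14, 10, 11]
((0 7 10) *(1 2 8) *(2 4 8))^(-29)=(0 7 10)(1 4 8)=[7, 4, 2, 3, 8, 5, 6, 10, 1, 9, 0]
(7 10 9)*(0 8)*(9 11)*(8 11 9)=(0 11 8)(7 10 9)=[11, 1, 2, 3, 4, 5, 6, 10, 0, 7, 9, 8]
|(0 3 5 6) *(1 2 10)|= |(0 3 5 6)(1 2 10)|= 12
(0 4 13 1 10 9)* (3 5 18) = (0 4 13 1 10 9)(3 5 18) = [4, 10, 2, 5, 13, 18, 6, 7, 8, 0, 9, 11, 12, 1, 14, 15, 16, 17, 3]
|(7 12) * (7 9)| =|(7 12 9)| =3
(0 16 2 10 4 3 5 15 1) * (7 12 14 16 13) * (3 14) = (0 13 7 12 3 5 15 1)(2 10 4 14 16) = [13, 0, 10, 5, 14, 15, 6, 12, 8, 9, 4, 11, 3, 7, 16, 1, 2]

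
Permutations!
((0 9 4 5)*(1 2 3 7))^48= [0, 1, 2, 3, 4, 5, 6, 7, 8, 9]= (9)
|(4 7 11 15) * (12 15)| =5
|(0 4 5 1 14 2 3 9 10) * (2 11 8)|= 11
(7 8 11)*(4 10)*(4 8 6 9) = (4 10 8 11 7 6 9) = [0, 1, 2, 3, 10, 5, 9, 6, 11, 4, 8, 7]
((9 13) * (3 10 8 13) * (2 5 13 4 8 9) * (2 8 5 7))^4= [0, 1, 2, 10, 4, 5, 6, 7, 8, 3, 9, 11, 12, 13]= (13)(3 10 9)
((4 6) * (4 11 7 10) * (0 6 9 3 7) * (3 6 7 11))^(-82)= (0 3 9 10)(4 7 11 6)= [3, 1, 2, 9, 7, 5, 4, 11, 8, 10, 0, 6]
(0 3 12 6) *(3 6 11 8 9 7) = [6, 1, 2, 12, 4, 5, 0, 3, 9, 7, 10, 8, 11] = (0 6)(3 12 11 8 9 7)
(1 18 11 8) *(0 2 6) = [2, 18, 6, 3, 4, 5, 0, 7, 1, 9, 10, 8, 12, 13, 14, 15, 16, 17, 11] = (0 2 6)(1 18 11 8)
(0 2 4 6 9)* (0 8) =[2, 1, 4, 3, 6, 5, 9, 7, 0, 8] =(0 2 4 6 9 8)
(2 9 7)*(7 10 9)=(2 7)(9 10)=[0, 1, 7, 3, 4, 5, 6, 2, 8, 10, 9]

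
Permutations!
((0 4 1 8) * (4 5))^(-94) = (0 5 4 1 8) = [5, 8, 2, 3, 1, 4, 6, 7, 0]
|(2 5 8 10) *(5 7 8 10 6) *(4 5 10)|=10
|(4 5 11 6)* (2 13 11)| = 6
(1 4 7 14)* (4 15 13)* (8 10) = (1 15 13 4 7 14)(8 10) = [0, 15, 2, 3, 7, 5, 6, 14, 10, 9, 8, 11, 12, 4, 1, 13]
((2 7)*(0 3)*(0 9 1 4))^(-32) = (0 1 3 4 9) = [1, 3, 2, 4, 9, 5, 6, 7, 8, 0]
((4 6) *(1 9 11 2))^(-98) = (1 11)(2 9) = [0, 11, 9, 3, 4, 5, 6, 7, 8, 2, 10, 1]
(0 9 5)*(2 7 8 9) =(0 2 7 8 9 5) =[2, 1, 7, 3, 4, 0, 6, 8, 9, 5]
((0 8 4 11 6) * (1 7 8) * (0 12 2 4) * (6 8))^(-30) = [4, 11, 7, 3, 6, 5, 0, 8, 2, 9, 10, 12, 1] = (0 4 6)(1 11 12)(2 7 8)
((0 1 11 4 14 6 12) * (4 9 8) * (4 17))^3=(0 9 4 12 11 17 6 1 8 14)=[9, 8, 2, 3, 12, 5, 1, 7, 14, 4, 10, 17, 11, 13, 0, 15, 16, 6]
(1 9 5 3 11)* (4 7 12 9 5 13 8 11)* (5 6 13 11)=(1 6 13 8 5 3 4 7 12 9 11)=[0, 6, 2, 4, 7, 3, 13, 12, 5, 11, 10, 1, 9, 8]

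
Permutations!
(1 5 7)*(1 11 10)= (1 5 7 11 10)= [0, 5, 2, 3, 4, 7, 6, 11, 8, 9, 1, 10]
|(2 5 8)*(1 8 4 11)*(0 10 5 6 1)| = 20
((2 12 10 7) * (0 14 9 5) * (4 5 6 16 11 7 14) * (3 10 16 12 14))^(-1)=(0 5 4)(2 7 11 16 12 6 9 14)(3 10)=[5, 1, 7, 10, 0, 4, 9, 11, 8, 14, 3, 16, 6, 13, 2, 15, 12]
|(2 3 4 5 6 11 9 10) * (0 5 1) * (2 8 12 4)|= |(0 5 6 11 9 10 8 12 4 1)(2 3)|= 10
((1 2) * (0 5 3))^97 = (0 5 3)(1 2) = [5, 2, 1, 0, 4, 3]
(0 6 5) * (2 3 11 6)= [2, 1, 3, 11, 4, 0, 5, 7, 8, 9, 10, 6]= (0 2 3 11 6 5)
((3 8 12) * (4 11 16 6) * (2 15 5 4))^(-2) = (2 16 4 15 6 11 5)(3 8 12) = [0, 1, 16, 8, 15, 2, 11, 7, 12, 9, 10, 5, 3, 13, 14, 6, 4]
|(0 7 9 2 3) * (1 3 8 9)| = |(0 7 1 3)(2 8 9)| = 12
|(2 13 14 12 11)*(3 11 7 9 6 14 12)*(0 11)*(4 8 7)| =|(0 11 2 13 12 4 8 7 9 6 14 3)| =12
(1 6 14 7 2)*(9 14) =[0, 6, 1, 3, 4, 5, 9, 2, 8, 14, 10, 11, 12, 13, 7] =(1 6 9 14 7 2)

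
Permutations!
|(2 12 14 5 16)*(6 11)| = 10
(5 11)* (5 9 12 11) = (9 12 11) = [0, 1, 2, 3, 4, 5, 6, 7, 8, 12, 10, 9, 11]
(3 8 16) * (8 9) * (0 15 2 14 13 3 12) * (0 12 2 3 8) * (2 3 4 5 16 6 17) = (0 15 4 5 16 3 9)(2 14 13 8 6 17) = [15, 1, 14, 9, 5, 16, 17, 7, 6, 0, 10, 11, 12, 8, 13, 4, 3, 2]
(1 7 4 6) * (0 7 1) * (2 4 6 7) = (0 2 4 7 6) = [2, 1, 4, 3, 7, 5, 0, 6]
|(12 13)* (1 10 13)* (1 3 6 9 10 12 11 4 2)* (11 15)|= 11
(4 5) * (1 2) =(1 2)(4 5) =[0, 2, 1, 3, 5, 4]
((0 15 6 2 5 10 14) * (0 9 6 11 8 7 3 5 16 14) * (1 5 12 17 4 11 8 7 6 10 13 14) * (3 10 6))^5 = (0 17)(1 6 13 16 9 5 2 14)(3 7)(4 15)(8 11)(10 12) = [17, 6, 14, 7, 15, 2, 13, 3, 11, 5, 12, 8, 10, 16, 1, 4, 9, 0]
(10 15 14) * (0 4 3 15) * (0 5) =(0 4 3 15 14 10 5) =[4, 1, 2, 15, 3, 0, 6, 7, 8, 9, 5, 11, 12, 13, 10, 14]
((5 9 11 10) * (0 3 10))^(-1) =(0 11 9 5 10 3) =[11, 1, 2, 0, 4, 10, 6, 7, 8, 5, 3, 9]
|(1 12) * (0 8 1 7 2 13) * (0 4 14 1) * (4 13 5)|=14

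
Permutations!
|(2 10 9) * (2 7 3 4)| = 6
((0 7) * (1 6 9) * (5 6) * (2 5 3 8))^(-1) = (0 7)(1 9 6 5 2 8 3) = [7, 9, 8, 1, 4, 2, 5, 0, 3, 6]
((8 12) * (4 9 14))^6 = [0, 1, 2, 3, 4, 5, 6, 7, 8, 9, 10, 11, 12, 13, 14] = (14)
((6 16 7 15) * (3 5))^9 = [0, 1, 2, 5, 4, 3, 16, 15, 8, 9, 10, 11, 12, 13, 14, 6, 7] = (3 5)(6 16 7 15)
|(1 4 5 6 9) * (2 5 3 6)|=10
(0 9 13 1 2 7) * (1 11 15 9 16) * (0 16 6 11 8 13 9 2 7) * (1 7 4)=[6, 4, 0, 3, 1, 5, 11, 16, 13, 9, 10, 15, 12, 8, 14, 2, 7]=(0 6 11 15 2)(1 4)(7 16)(8 13)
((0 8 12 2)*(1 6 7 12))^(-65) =[12, 0, 7, 3, 4, 5, 8, 1, 2, 9, 10, 11, 6] =(0 12 6 8 2 7 1)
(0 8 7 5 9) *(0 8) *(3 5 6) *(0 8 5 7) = (0 8)(3 7 6)(5 9) = [8, 1, 2, 7, 4, 9, 3, 6, 0, 5]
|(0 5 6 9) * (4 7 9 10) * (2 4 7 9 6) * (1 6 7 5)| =8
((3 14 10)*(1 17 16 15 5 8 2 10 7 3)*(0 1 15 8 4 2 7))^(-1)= (0 14 3 7 8 16 17 1)(2 4 5 15 10)= [14, 0, 4, 7, 5, 15, 6, 8, 16, 9, 2, 11, 12, 13, 3, 10, 17, 1]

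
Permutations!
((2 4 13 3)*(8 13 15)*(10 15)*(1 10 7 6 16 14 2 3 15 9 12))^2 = (1 9)(2 7 16)(4 6 14)(8 15 13)(10 12) = [0, 9, 7, 3, 6, 5, 14, 16, 15, 1, 12, 11, 10, 8, 4, 13, 2]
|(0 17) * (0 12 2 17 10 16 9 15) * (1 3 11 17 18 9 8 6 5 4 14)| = 17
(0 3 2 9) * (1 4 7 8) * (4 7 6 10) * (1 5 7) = (0 3 2 9)(4 6 10)(5 7 8) = [3, 1, 9, 2, 6, 7, 10, 8, 5, 0, 4]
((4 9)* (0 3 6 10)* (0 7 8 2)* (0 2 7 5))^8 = (0 10 3 5 6) = [10, 1, 2, 5, 4, 6, 0, 7, 8, 9, 3]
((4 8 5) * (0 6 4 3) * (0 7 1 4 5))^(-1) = [8, 7, 2, 5, 1, 6, 0, 3, 4] = (0 8 4 1 7 3 5 6)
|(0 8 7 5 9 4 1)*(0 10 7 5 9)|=|(0 8 5)(1 10 7 9 4)|=15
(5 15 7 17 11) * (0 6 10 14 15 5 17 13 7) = [6, 1, 2, 3, 4, 5, 10, 13, 8, 9, 14, 17, 12, 7, 15, 0, 16, 11] = (0 6 10 14 15)(7 13)(11 17)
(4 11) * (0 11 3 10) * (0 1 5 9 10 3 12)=(0 11 4 12)(1 5 9 10)=[11, 5, 2, 3, 12, 9, 6, 7, 8, 10, 1, 4, 0]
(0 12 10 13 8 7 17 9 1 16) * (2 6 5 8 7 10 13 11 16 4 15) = [12, 4, 6, 3, 15, 8, 5, 17, 10, 1, 11, 16, 13, 7, 14, 2, 0, 9] = (0 12 13 7 17 9 1 4 15 2 6 5 8 10 11 16)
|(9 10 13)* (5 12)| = 6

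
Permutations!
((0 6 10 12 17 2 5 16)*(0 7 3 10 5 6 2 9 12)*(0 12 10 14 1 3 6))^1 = (0 2)(1 3 14)(5 16 7 6)(9 10 12 17) = [2, 3, 0, 14, 4, 16, 5, 6, 8, 10, 12, 11, 17, 13, 1, 15, 7, 9]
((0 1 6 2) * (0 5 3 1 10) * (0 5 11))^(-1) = [11, 3, 6, 5, 4, 10, 1, 7, 8, 9, 0, 2] = (0 11 2 6 1 3 5 10)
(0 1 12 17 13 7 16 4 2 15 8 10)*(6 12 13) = [1, 13, 15, 3, 2, 5, 12, 16, 10, 9, 0, 11, 17, 7, 14, 8, 4, 6] = (0 1 13 7 16 4 2 15 8 10)(6 12 17)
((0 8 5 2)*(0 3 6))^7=(0 8 5 2 3 6)=[8, 1, 3, 6, 4, 2, 0, 7, 5]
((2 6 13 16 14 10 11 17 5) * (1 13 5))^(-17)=(1 10 13 11 16 17 14)(2 6 5)=[0, 10, 6, 3, 4, 2, 5, 7, 8, 9, 13, 16, 12, 11, 1, 15, 17, 14]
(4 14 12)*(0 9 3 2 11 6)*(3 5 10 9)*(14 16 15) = (0 3 2 11 6)(4 16 15 14 12)(5 10 9) = [3, 1, 11, 2, 16, 10, 0, 7, 8, 5, 9, 6, 4, 13, 12, 14, 15]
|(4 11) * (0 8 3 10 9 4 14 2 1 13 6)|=|(0 8 3 10 9 4 11 14 2 1 13 6)|=12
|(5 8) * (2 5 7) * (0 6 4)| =|(0 6 4)(2 5 8 7)| =12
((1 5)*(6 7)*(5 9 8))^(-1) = [0, 5, 2, 3, 4, 8, 7, 6, 9, 1] = (1 5 8 9)(6 7)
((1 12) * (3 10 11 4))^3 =(1 12)(3 4 11 10) =[0, 12, 2, 4, 11, 5, 6, 7, 8, 9, 3, 10, 1]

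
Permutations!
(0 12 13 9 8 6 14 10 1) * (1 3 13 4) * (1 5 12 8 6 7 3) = (0 8 7 3 13 9 6 14 10 1)(4 5 12) = [8, 0, 2, 13, 5, 12, 14, 3, 7, 6, 1, 11, 4, 9, 10]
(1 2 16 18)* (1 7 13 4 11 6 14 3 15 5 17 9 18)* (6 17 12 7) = (1 2 16)(3 15 5 12 7 13 4 11 17 9 18 6 14) = [0, 2, 16, 15, 11, 12, 14, 13, 8, 18, 10, 17, 7, 4, 3, 5, 1, 9, 6]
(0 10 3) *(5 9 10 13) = (0 13 5 9 10 3) = [13, 1, 2, 0, 4, 9, 6, 7, 8, 10, 3, 11, 12, 5]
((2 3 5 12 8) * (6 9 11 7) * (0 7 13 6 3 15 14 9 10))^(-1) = (0 10 6 13 11 9 14 15 2 8 12 5 3 7) = [10, 1, 8, 7, 4, 3, 13, 0, 12, 14, 6, 9, 5, 11, 15, 2]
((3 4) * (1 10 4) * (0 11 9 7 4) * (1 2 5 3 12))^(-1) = (0 10 1 12 4 7 9 11)(2 3 5) = [10, 12, 3, 5, 7, 2, 6, 9, 8, 11, 1, 0, 4]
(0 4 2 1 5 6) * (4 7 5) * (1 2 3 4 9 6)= (0 7 5 1 9 6)(3 4)= [7, 9, 2, 4, 3, 1, 0, 5, 8, 6]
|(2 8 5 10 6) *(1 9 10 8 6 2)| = |(1 9 10 2 6)(5 8)| = 10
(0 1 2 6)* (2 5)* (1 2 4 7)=(0 2 6)(1 5 4 7)=[2, 5, 6, 3, 7, 4, 0, 1]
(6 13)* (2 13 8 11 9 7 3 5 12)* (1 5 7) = (1 5 12 2 13 6 8 11 9)(3 7) = [0, 5, 13, 7, 4, 12, 8, 3, 11, 1, 10, 9, 2, 6]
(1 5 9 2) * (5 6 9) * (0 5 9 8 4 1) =[5, 6, 0, 3, 1, 9, 8, 7, 4, 2] =(0 5 9 2)(1 6 8 4)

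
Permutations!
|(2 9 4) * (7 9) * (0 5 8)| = |(0 5 8)(2 7 9 4)| = 12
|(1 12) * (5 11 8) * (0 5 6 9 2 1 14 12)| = 8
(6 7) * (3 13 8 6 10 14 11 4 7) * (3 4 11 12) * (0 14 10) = (0 14 12 3 13 8 6 4 7) = [14, 1, 2, 13, 7, 5, 4, 0, 6, 9, 10, 11, 3, 8, 12]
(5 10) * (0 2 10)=[2, 1, 10, 3, 4, 0, 6, 7, 8, 9, 5]=(0 2 10 5)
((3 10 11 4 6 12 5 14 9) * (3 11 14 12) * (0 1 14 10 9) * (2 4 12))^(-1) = (0 14 1)(2 5 12 11 9 3 6 4) = [14, 0, 5, 6, 2, 12, 4, 7, 8, 3, 10, 9, 11, 13, 1]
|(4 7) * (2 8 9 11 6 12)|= 6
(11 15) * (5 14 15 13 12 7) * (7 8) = (5 14 15 11 13 12 8 7) = [0, 1, 2, 3, 4, 14, 6, 5, 7, 9, 10, 13, 8, 12, 15, 11]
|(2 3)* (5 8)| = 2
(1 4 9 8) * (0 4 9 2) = (0 4 2)(1 9 8) = [4, 9, 0, 3, 2, 5, 6, 7, 1, 8]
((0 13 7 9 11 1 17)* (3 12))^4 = (0 11 13 1 7 17 9) = [11, 7, 2, 3, 4, 5, 6, 17, 8, 0, 10, 13, 12, 1, 14, 15, 16, 9]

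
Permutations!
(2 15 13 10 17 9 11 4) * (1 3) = (1 3)(2 15 13 10 17 9 11 4) = [0, 3, 15, 1, 2, 5, 6, 7, 8, 11, 17, 4, 12, 10, 14, 13, 16, 9]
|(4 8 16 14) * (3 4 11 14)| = |(3 4 8 16)(11 14)| = 4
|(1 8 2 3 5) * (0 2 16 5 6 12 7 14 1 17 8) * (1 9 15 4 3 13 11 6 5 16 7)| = 63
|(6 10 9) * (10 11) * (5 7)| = 4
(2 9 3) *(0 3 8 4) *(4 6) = (0 3 2 9 8 6 4) = [3, 1, 9, 2, 0, 5, 4, 7, 6, 8]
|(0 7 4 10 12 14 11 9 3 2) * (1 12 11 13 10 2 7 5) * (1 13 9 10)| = |(0 5 13 1 12 14 9 3 7 4 2)(10 11)| = 22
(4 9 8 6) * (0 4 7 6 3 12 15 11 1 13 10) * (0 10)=(0 4 9 8 3 12 15 11 1 13)(6 7)=[4, 13, 2, 12, 9, 5, 7, 6, 3, 8, 10, 1, 15, 0, 14, 11]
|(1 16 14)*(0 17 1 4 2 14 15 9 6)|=21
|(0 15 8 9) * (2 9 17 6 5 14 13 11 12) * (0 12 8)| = 42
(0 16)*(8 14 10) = [16, 1, 2, 3, 4, 5, 6, 7, 14, 9, 8, 11, 12, 13, 10, 15, 0] = (0 16)(8 14 10)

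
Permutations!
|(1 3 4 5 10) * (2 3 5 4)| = 6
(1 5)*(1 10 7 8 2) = [0, 5, 1, 3, 4, 10, 6, 8, 2, 9, 7] = (1 5 10 7 8 2)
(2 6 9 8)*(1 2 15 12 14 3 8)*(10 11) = (1 2 6 9)(3 8 15 12 14)(10 11) = [0, 2, 6, 8, 4, 5, 9, 7, 15, 1, 11, 10, 14, 13, 3, 12]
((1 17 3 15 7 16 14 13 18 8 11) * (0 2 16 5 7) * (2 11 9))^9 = (0 17)(1 15)(2 14 18 9 16 13 8)(3 11)(5 7) = [17, 15, 14, 11, 4, 7, 6, 5, 2, 16, 10, 3, 12, 8, 18, 1, 13, 0, 9]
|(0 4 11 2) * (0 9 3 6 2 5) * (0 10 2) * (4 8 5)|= |(0 8 5 10 2 9 3 6)(4 11)|= 8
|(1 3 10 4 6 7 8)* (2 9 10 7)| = |(1 3 7 8)(2 9 10 4 6)| = 20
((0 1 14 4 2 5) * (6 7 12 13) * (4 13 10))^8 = (0 4 7 14 5 10 6 1 2 12 13) = [4, 2, 12, 3, 7, 10, 1, 14, 8, 9, 6, 11, 13, 0, 5]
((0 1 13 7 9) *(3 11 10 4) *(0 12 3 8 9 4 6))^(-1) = [6, 0, 2, 12, 7, 5, 10, 13, 4, 8, 11, 3, 9, 1] = (0 6 10 11 3 12 9 8 4 7 13 1)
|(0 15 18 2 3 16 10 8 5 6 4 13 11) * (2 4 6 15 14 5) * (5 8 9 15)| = 13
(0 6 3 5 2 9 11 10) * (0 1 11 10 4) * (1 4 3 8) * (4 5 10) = (0 6 8 1 11 3 10 5 2 9 4) = [6, 11, 9, 10, 0, 2, 8, 7, 1, 4, 5, 3]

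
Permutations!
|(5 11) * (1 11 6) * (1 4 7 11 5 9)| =|(1 5 6 4 7 11 9)| =7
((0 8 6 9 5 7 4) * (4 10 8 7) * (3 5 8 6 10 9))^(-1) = (0 4 5 3 6 10 8 9 7) = [4, 1, 2, 6, 5, 3, 10, 0, 9, 7, 8]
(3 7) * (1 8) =(1 8)(3 7) =[0, 8, 2, 7, 4, 5, 6, 3, 1]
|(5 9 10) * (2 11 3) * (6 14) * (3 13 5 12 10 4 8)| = |(2 11 13 5 9 4 8 3)(6 14)(10 12)| = 8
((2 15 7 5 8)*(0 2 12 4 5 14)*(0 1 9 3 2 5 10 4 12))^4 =[5, 15, 1, 14, 4, 8, 6, 3, 0, 7, 10, 11, 12, 13, 2, 9] =(0 5 8)(1 15 9 7 3 14 2)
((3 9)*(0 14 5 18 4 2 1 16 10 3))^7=(0 16 18 9 1 5 3 2 14 10 4)=[16, 5, 14, 2, 0, 3, 6, 7, 8, 1, 4, 11, 12, 13, 10, 15, 18, 17, 9]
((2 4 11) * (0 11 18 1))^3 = [4, 2, 1, 3, 0, 5, 6, 7, 8, 9, 10, 18, 12, 13, 14, 15, 16, 17, 11] = (0 4)(1 2)(11 18)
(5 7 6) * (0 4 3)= [4, 1, 2, 0, 3, 7, 5, 6]= (0 4 3)(5 7 6)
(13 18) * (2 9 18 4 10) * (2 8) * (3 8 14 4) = (2 9 18 13 3 8)(4 10 14) = [0, 1, 9, 8, 10, 5, 6, 7, 2, 18, 14, 11, 12, 3, 4, 15, 16, 17, 13]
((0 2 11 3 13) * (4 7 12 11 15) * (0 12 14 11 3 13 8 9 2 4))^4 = [11, 1, 7, 15, 13, 5, 6, 12, 0, 4, 10, 8, 2, 9, 3, 14] = (0 11 8)(2 7 12)(3 15 14)(4 13 9)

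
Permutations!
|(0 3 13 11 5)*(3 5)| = |(0 5)(3 13 11)| = 6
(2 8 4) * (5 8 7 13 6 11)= (2 7 13 6 11 5 8 4)= [0, 1, 7, 3, 2, 8, 11, 13, 4, 9, 10, 5, 12, 6]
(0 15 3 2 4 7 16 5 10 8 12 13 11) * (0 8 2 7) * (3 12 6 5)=(0 15 12 13 11 8 6 5 10 2 4)(3 7 16)=[15, 1, 4, 7, 0, 10, 5, 16, 6, 9, 2, 8, 13, 11, 14, 12, 3]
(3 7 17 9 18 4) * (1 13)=(1 13)(3 7 17 9 18 4)=[0, 13, 2, 7, 3, 5, 6, 17, 8, 18, 10, 11, 12, 1, 14, 15, 16, 9, 4]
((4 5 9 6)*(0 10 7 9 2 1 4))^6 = [10, 5, 4, 3, 2, 1, 0, 9, 8, 6, 7] = (0 10 7 9 6)(1 5)(2 4)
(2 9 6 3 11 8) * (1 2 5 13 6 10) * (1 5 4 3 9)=(1 2)(3 11 8 4)(5 13 6 9 10)=[0, 2, 1, 11, 3, 13, 9, 7, 4, 10, 5, 8, 12, 6]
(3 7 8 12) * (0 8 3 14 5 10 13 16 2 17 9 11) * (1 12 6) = (0 8 6 1 12 14 5 10 13 16 2 17 9 11)(3 7) = [8, 12, 17, 7, 4, 10, 1, 3, 6, 11, 13, 0, 14, 16, 5, 15, 2, 9]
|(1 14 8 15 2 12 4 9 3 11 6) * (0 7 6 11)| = |(0 7 6 1 14 8 15 2 12 4 9 3)| = 12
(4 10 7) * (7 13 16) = (4 10 13 16 7) = [0, 1, 2, 3, 10, 5, 6, 4, 8, 9, 13, 11, 12, 16, 14, 15, 7]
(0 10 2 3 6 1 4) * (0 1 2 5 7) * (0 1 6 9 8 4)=(0 10 5 7 1)(2 3 9 8 4 6)=[10, 0, 3, 9, 6, 7, 2, 1, 4, 8, 5]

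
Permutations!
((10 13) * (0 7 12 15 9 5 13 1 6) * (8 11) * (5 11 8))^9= (0 1 13 11 15 7 6 10 5 9 12)= [1, 13, 2, 3, 4, 9, 10, 6, 8, 12, 5, 15, 0, 11, 14, 7]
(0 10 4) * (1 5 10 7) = (0 7 1 5 10 4) = [7, 5, 2, 3, 0, 10, 6, 1, 8, 9, 4]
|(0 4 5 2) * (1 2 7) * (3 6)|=|(0 4 5 7 1 2)(3 6)|=6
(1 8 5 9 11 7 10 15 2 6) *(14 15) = [0, 8, 6, 3, 4, 9, 1, 10, 5, 11, 14, 7, 12, 13, 15, 2] = (1 8 5 9 11 7 10 14 15 2 6)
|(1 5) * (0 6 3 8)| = 4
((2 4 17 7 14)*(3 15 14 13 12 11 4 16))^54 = (17)(2 14 15 3 16) = [0, 1, 14, 16, 4, 5, 6, 7, 8, 9, 10, 11, 12, 13, 15, 3, 2, 17]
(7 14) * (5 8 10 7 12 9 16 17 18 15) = (5 8 10 7 14 12 9 16 17 18 15) = [0, 1, 2, 3, 4, 8, 6, 14, 10, 16, 7, 11, 9, 13, 12, 5, 17, 18, 15]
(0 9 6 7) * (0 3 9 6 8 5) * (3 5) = [6, 1, 2, 9, 4, 0, 7, 5, 3, 8] = (0 6 7 5)(3 9 8)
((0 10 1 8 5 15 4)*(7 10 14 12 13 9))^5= (0 7 15 13 8 14 10 4 9 5 12 1)= [7, 0, 2, 3, 9, 12, 6, 15, 14, 5, 4, 11, 1, 8, 10, 13]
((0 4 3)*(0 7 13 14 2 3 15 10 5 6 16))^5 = [6, 1, 2, 3, 16, 15, 10, 7, 8, 9, 4, 11, 12, 13, 14, 0, 5] = (0 6 10 4 16 5 15)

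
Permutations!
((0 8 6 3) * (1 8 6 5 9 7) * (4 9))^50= (0 3 6)(1 5 9)(4 7 8)= [3, 5, 2, 6, 7, 9, 0, 8, 4, 1]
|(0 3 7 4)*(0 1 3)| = |(1 3 7 4)| = 4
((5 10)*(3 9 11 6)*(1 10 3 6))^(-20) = (1 9 5)(3 10 11) = [0, 9, 2, 10, 4, 1, 6, 7, 8, 5, 11, 3]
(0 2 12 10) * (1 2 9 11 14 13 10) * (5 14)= [9, 2, 12, 3, 4, 14, 6, 7, 8, 11, 0, 5, 1, 10, 13]= (0 9 11 5 14 13 10)(1 2 12)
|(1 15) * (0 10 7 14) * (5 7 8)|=6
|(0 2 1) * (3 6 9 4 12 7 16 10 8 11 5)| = 33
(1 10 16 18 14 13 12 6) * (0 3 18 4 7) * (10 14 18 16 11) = [3, 14, 2, 16, 7, 5, 1, 0, 8, 9, 11, 10, 6, 12, 13, 15, 4, 17, 18] = (18)(0 3 16 4 7)(1 14 13 12 6)(10 11)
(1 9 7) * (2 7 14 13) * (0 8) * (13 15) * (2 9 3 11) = (0 8)(1 3 11 2 7)(9 14 15 13) = [8, 3, 7, 11, 4, 5, 6, 1, 0, 14, 10, 2, 12, 9, 15, 13]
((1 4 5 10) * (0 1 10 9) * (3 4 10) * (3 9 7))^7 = (0 9 10 1)(3 7 5 4) = [9, 0, 2, 7, 3, 4, 6, 5, 8, 10, 1]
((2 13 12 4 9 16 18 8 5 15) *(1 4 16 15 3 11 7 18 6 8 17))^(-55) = (1 8 9 3 2 7 12 17 6 4 5 15 11 13 18 16) = [0, 8, 7, 2, 5, 15, 4, 12, 9, 3, 10, 13, 17, 18, 14, 11, 1, 6, 16]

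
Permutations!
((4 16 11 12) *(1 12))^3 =(1 16 12 11 4) =[0, 16, 2, 3, 1, 5, 6, 7, 8, 9, 10, 4, 11, 13, 14, 15, 12]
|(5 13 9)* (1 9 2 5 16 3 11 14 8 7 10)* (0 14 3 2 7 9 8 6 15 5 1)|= 40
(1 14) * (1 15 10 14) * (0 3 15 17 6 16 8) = [3, 1, 2, 15, 4, 5, 16, 7, 0, 9, 14, 11, 12, 13, 17, 10, 8, 6] = (0 3 15 10 14 17 6 16 8)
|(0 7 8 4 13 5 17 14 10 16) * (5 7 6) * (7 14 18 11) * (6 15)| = |(0 15 6 5 17 18 11 7 8 4 13 14 10 16)| = 14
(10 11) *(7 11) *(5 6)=(5 6)(7 11 10)=[0, 1, 2, 3, 4, 6, 5, 11, 8, 9, 7, 10]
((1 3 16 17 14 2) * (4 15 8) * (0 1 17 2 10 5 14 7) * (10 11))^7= (17)(4 15 8)(5 10 11 14)= [0, 1, 2, 3, 15, 10, 6, 7, 4, 9, 11, 14, 12, 13, 5, 8, 16, 17]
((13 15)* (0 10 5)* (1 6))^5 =(0 5 10)(1 6)(13 15) =[5, 6, 2, 3, 4, 10, 1, 7, 8, 9, 0, 11, 12, 15, 14, 13]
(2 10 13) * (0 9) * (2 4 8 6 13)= [9, 1, 10, 3, 8, 5, 13, 7, 6, 0, 2, 11, 12, 4]= (0 9)(2 10)(4 8 6 13)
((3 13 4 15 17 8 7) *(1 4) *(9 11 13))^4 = (1 8 11 15 3)(4 7 13 17 9) = [0, 8, 2, 1, 7, 5, 6, 13, 11, 4, 10, 15, 12, 17, 14, 3, 16, 9]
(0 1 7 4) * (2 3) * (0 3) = [1, 7, 0, 2, 3, 5, 6, 4] = (0 1 7 4 3 2)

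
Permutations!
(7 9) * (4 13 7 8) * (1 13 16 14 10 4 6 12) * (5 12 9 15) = (1 13 7 15 5 12)(4 16 14 10)(6 9 8) = [0, 13, 2, 3, 16, 12, 9, 15, 6, 8, 4, 11, 1, 7, 10, 5, 14]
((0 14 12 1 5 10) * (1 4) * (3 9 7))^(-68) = [12, 10, 2, 9, 5, 0, 6, 3, 8, 7, 14, 11, 1, 13, 4] = (0 12 1 10 14 4 5)(3 9 7)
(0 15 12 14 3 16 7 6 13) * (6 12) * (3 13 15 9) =[9, 1, 2, 16, 4, 5, 15, 12, 8, 3, 10, 11, 14, 0, 13, 6, 7] =(0 9 3 16 7 12 14 13)(6 15)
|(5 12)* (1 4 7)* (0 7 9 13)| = |(0 7 1 4 9 13)(5 12)| = 6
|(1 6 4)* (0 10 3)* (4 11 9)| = |(0 10 3)(1 6 11 9 4)| = 15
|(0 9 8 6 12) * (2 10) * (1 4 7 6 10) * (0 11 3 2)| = 8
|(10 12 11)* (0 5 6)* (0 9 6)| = 6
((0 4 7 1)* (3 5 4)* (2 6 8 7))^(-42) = (0 4 8)(1 5 6)(2 7 3) = [4, 5, 7, 2, 8, 6, 1, 3, 0]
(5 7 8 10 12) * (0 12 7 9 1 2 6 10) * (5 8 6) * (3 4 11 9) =[12, 2, 5, 4, 11, 3, 10, 6, 0, 1, 7, 9, 8] =(0 12 8)(1 2 5 3 4 11 9)(6 10 7)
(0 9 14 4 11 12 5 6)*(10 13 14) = (0 9 10 13 14 4 11 12 5 6) = [9, 1, 2, 3, 11, 6, 0, 7, 8, 10, 13, 12, 5, 14, 4]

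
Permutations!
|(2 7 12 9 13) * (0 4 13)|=7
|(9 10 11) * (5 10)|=|(5 10 11 9)|=4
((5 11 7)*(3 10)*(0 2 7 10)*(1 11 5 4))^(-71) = [2, 11, 7, 0, 1, 5, 6, 4, 8, 9, 3, 10] = (0 2 7 4 1 11 10 3)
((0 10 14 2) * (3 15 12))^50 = [14, 1, 10, 12, 4, 5, 6, 7, 8, 9, 2, 11, 15, 13, 0, 3] = (0 14)(2 10)(3 12 15)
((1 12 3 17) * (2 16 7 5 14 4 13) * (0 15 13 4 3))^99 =(0 2 5 17)(1 15 16 14)(3 12 13 7) =[2, 15, 5, 12, 4, 17, 6, 3, 8, 9, 10, 11, 13, 7, 1, 16, 14, 0]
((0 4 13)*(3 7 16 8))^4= (16)(0 4 13)= [4, 1, 2, 3, 13, 5, 6, 7, 8, 9, 10, 11, 12, 0, 14, 15, 16]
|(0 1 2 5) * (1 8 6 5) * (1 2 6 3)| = 6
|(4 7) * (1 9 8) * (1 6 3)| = |(1 9 8 6 3)(4 7)| = 10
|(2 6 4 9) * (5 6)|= 5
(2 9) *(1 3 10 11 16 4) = (1 3 10 11 16 4)(2 9) = [0, 3, 9, 10, 1, 5, 6, 7, 8, 2, 11, 16, 12, 13, 14, 15, 4]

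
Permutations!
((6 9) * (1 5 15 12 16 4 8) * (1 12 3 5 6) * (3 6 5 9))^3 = (1 6)(3 5)(4 16 12 8)(9 15) = [0, 6, 2, 5, 16, 3, 1, 7, 4, 15, 10, 11, 8, 13, 14, 9, 12]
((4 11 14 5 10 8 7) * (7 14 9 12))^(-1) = (4 7 12 9 11)(5 14 8 10) = [0, 1, 2, 3, 7, 14, 6, 12, 10, 11, 5, 4, 9, 13, 8]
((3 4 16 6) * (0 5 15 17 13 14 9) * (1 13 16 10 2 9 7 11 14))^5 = [6, 13, 17, 0, 5, 3, 9, 14, 8, 16, 15, 7, 12, 1, 11, 4, 2, 10] = (0 6 9 16 2 17 10 15 4 5 3)(1 13)(7 14 11)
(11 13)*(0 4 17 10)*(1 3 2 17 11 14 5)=(0 4 11 13 14 5 1 3 2 17 10)=[4, 3, 17, 2, 11, 1, 6, 7, 8, 9, 0, 13, 12, 14, 5, 15, 16, 10]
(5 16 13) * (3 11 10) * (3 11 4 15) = [0, 1, 2, 4, 15, 16, 6, 7, 8, 9, 11, 10, 12, 5, 14, 3, 13] = (3 4 15)(5 16 13)(10 11)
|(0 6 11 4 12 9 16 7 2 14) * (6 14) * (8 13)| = |(0 14)(2 6 11 4 12 9 16 7)(8 13)| = 8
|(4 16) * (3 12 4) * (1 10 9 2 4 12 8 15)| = |(1 10 9 2 4 16 3 8 15)| = 9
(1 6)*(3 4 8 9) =(1 6)(3 4 8 9) =[0, 6, 2, 4, 8, 5, 1, 7, 9, 3]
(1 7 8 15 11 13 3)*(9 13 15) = (1 7 8 9 13 3)(11 15) = [0, 7, 2, 1, 4, 5, 6, 8, 9, 13, 10, 15, 12, 3, 14, 11]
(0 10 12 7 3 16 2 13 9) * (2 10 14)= [14, 1, 13, 16, 4, 5, 6, 3, 8, 0, 12, 11, 7, 9, 2, 15, 10]= (0 14 2 13 9)(3 16 10 12 7)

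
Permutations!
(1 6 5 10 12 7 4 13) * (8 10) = (1 6 5 8 10 12 7 4 13) = [0, 6, 2, 3, 13, 8, 5, 4, 10, 9, 12, 11, 7, 1]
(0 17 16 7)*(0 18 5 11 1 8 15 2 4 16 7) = (0 17 7 18 5 11 1 8 15 2 4 16) = [17, 8, 4, 3, 16, 11, 6, 18, 15, 9, 10, 1, 12, 13, 14, 2, 0, 7, 5]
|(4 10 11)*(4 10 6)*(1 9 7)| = |(1 9 7)(4 6)(10 11)| = 6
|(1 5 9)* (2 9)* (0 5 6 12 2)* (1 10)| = 6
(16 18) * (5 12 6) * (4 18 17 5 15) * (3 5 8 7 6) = (3 5 12)(4 18 16 17 8 7 6 15) = [0, 1, 2, 5, 18, 12, 15, 6, 7, 9, 10, 11, 3, 13, 14, 4, 17, 8, 16]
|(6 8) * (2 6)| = 3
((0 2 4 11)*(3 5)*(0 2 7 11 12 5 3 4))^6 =(12)(0 11)(2 7) =[11, 1, 7, 3, 4, 5, 6, 2, 8, 9, 10, 0, 12]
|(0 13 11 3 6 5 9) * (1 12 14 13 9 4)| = 18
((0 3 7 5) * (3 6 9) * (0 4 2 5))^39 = (0 7 3 9 6) = [7, 1, 2, 9, 4, 5, 0, 3, 8, 6]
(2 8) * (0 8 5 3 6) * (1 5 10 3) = [8, 5, 10, 6, 4, 1, 0, 7, 2, 9, 3] = (0 8 2 10 3 6)(1 5)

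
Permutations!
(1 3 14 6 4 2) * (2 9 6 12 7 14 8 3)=(1 2)(3 8)(4 9 6)(7 14 12)=[0, 2, 1, 8, 9, 5, 4, 14, 3, 6, 10, 11, 7, 13, 12]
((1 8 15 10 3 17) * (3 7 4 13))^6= (1 13 10)(3 7 8)(4 15 17)= [0, 13, 2, 7, 15, 5, 6, 8, 3, 9, 1, 11, 12, 10, 14, 17, 16, 4]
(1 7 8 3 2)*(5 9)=(1 7 8 3 2)(5 9)=[0, 7, 1, 2, 4, 9, 6, 8, 3, 5]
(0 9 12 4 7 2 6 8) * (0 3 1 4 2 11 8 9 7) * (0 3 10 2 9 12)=[7, 4, 6, 1, 3, 5, 12, 11, 10, 0, 2, 8, 9]=(0 7 11 8 10 2 6 12 9)(1 4 3)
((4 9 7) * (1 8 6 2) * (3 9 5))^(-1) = (1 2 6 8)(3 5 4 7 9) = [0, 2, 6, 5, 7, 4, 8, 9, 1, 3]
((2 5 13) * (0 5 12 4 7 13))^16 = (2 12 4 7 13) = [0, 1, 12, 3, 7, 5, 6, 13, 8, 9, 10, 11, 4, 2]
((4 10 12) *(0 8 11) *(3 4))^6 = (3 10)(4 12) = [0, 1, 2, 10, 12, 5, 6, 7, 8, 9, 3, 11, 4]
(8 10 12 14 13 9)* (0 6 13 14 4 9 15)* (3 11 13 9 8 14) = (0 6 9 14 3 11 13 15)(4 8 10 12) = [6, 1, 2, 11, 8, 5, 9, 7, 10, 14, 12, 13, 4, 15, 3, 0]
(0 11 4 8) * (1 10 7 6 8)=[11, 10, 2, 3, 1, 5, 8, 6, 0, 9, 7, 4]=(0 11 4 1 10 7 6 8)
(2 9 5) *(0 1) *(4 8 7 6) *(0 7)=[1, 7, 9, 3, 8, 2, 4, 6, 0, 5]=(0 1 7 6 4 8)(2 9 5)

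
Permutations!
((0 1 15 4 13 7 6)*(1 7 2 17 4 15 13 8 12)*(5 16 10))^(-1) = [6, 12, 13, 3, 17, 10, 7, 0, 4, 9, 16, 11, 8, 1, 14, 15, 5, 2] = (0 6 7)(1 12 8 4 17 2 13)(5 10 16)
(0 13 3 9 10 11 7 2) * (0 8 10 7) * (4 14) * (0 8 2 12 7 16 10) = [13, 1, 2, 9, 14, 5, 6, 12, 0, 16, 11, 8, 7, 3, 4, 15, 10] = (0 13 3 9 16 10 11 8)(4 14)(7 12)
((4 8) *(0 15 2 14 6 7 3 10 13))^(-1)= (0 13 10 3 7 6 14 2 15)(4 8)= [13, 1, 15, 7, 8, 5, 14, 6, 4, 9, 3, 11, 12, 10, 2, 0]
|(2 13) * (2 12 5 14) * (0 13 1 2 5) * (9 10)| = 6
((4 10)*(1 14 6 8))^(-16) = (14) = [0, 1, 2, 3, 4, 5, 6, 7, 8, 9, 10, 11, 12, 13, 14]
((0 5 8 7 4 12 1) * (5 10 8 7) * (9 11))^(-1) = (0 1 12 4 7 5 8 10)(9 11) = [1, 12, 2, 3, 7, 8, 6, 5, 10, 11, 0, 9, 4]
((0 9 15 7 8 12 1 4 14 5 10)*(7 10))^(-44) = (15)(1 8 5 4 12 7 14) = [0, 8, 2, 3, 12, 4, 6, 14, 5, 9, 10, 11, 7, 13, 1, 15]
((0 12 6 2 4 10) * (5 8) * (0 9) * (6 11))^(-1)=(0 9 10 4 2 6 11 12)(5 8)=[9, 1, 6, 3, 2, 8, 11, 7, 5, 10, 4, 12, 0]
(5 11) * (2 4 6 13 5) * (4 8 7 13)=(2 8 7 13 5 11)(4 6)=[0, 1, 8, 3, 6, 11, 4, 13, 7, 9, 10, 2, 12, 5]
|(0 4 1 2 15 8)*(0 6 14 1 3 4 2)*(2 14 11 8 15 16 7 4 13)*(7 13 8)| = |(0 14 1)(2 16 13)(3 8 6 11 7 4)| = 6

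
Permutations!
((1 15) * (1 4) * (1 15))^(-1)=(4 15)=[0, 1, 2, 3, 15, 5, 6, 7, 8, 9, 10, 11, 12, 13, 14, 4]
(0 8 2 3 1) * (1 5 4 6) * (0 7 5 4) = (0 8 2 3 4 6 1 7 5) = [8, 7, 3, 4, 6, 0, 1, 5, 2]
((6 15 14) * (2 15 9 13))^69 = (2 6)(9 15)(13 14) = [0, 1, 6, 3, 4, 5, 2, 7, 8, 15, 10, 11, 12, 14, 13, 9]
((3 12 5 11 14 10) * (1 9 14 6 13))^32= [0, 14, 2, 5, 4, 6, 1, 7, 8, 10, 12, 13, 11, 9, 3]= (1 14 3 5 6)(9 10 12 11 13)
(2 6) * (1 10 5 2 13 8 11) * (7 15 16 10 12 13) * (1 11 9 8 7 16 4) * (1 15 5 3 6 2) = (1 12 13 7 5)(3 6 16 10)(4 15)(8 9) = [0, 12, 2, 6, 15, 1, 16, 5, 9, 8, 3, 11, 13, 7, 14, 4, 10]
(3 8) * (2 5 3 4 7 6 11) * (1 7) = (1 7 6 11 2 5 3 8 4) = [0, 7, 5, 8, 1, 3, 11, 6, 4, 9, 10, 2]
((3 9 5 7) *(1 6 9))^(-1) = (1 3 7 5 9 6) = [0, 3, 2, 7, 4, 9, 1, 5, 8, 6]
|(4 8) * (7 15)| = 2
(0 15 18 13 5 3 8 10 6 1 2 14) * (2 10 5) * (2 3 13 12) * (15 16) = (0 16 15 18 12 2 14)(1 10 6)(3 8 5 13) = [16, 10, 14, 8, 4, 13, 1, 7, 5, 9, 6, 11, 2, 3, 0, 18, 15, 17, 12]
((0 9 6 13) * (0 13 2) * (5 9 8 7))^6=[2, 1, 6, 3, 4, 7, 9, 8, 0, 5, 10, 11, 12, 13]=(13)(0 2 6 9 5 7 8)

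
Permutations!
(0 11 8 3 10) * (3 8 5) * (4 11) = (0 4 11 5 3 10) = [4, 1, 2, 10, 11, 3, 6, 7, 8, 9, 0, 5]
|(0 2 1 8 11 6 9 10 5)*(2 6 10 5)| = 20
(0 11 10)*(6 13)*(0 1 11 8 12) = (0 8 12)(1 11 10)(6 13) = [8, 11, 2, 3, 4, 5, 13, 7, 12, 9, 1, 10, 0, 6]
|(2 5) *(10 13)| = |(2 5)(10 13)| = 2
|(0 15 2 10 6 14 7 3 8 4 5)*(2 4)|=|(0 15 4 5)(2 10 6 14 7 3 8)|=28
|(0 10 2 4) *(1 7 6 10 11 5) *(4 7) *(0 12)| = 12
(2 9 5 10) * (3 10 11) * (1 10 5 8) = [0, 10, 9, 5, 4, 11, 6, 7, 1, 8, 2, 3] = (1 10 2 9 8)(3 5 11)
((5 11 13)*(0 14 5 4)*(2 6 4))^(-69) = (0 11 6 14 13 4 5 2) = [11, 1, 0, 3, 5, 2, 14, 7, 8, 9, 10, 6, 12, 4, 13]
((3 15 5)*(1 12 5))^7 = (1 5 15 12 3) = [0, 5, 2, 1, 4, 15, 6, 7, 8, 9, 10, 11, 3, 13, 14, 12]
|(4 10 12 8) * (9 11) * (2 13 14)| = |(2 13 14)(4 10 12 8)(9 11)| = 12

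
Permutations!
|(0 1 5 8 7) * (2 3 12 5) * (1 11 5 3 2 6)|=|(0 11 5 8 7)(1 6)(3 12)|=10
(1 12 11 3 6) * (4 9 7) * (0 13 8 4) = (0 13 8 4 9 7)(1 12 11 3 6) = [13, 12, 2, 6, 9, 5, 1, 0, 4, 7, 10, 3, 11, 8]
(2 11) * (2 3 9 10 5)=(2 11 3 9 10 5)=[0, 1, 11, 9, 4, 2, 6, 7, 8, 10, 5, 3]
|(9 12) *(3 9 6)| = |(3 9 12 6)| = 4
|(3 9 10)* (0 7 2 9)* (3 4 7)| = |(0 3)(2 9 10 4 7)| = 10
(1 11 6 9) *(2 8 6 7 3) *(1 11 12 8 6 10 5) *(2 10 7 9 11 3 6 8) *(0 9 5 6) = [9, 12, 8, 10, 4, 1, 11, 0, 7, 3, 6, 5, 2] = (0 9 3 10 6 11 5 1 12 2 8 7)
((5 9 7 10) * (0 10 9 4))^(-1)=(0 4 5 10)(7 9)=[4, 1, 2, 3, 5, 10, 6, 9, 8, 7, 0]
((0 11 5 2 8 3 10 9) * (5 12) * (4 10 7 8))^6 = (0 10 2 12)(4 5 11 9) = [10, 1, 12, 3, 5, 11, 6, 7, 8, 4, 2, 9, 0]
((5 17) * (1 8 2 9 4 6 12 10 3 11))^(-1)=[0, 11, 8, 10, 9, 17, 4, 7, 1, 2, 12, 3, 6, 13, 14, 15, 16, 5]=(1 11 3 10 12 6 4 9 2 8)(5 17)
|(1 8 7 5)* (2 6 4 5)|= |(1 8 7 2 6 4 5)|= 7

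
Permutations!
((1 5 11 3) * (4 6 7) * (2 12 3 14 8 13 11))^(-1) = (1 3 12 2 5)(4 7 6)(8 14 11 13) = [0, 3, 5, 12, 7, 1, 4, 6, 14, 9, 10, 13, 2, 8, 11]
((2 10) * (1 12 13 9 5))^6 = (1 12 13 9 5) = [0, 12, 2, 3, 4, 1, 6, 7, 8, 5, 10, 11, 13, 9]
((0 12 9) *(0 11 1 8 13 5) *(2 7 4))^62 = (0 13 1 9)(2 4 7)(5 8 11 12) = [13, 9, 4, 3, 7, 8, 6, 2, 11, 0, 10, 12, 5, 1]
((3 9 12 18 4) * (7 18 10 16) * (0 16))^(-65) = [12, 1, 2, 18, 7, 5, 6, 0, 8, 4, 9, 11, 3, 13, 14, 15, 10, 17, 16] = (0 12 3 18 16 10 9 4 7)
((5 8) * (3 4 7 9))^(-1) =(3 9 7 4)(5 8) =[0, 1, 2, 9, 3, 8, 6, 4, 5, 7]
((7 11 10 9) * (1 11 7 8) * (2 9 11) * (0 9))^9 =(0 2 1 8 9)(10 11) =[2, 8, 1, 3, 4, 5, 6, 7, 9, 0, 11, 10]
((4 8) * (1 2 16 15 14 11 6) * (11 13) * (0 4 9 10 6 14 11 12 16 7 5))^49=(0 5 7 2 1 6 10 9 8 4)(11 14 13 12 16 15)=[5, 6, 1, 3, 0, 7, 10, 2, 4, 8, 9, 14, 16, 12, 13, 11, 15]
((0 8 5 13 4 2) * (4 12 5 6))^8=(0 4 8 2 6)(5 12 13)=[4, 1, 6, 3, 8, 12, 0, 7, 2, 9, 10, 11, 13, 5]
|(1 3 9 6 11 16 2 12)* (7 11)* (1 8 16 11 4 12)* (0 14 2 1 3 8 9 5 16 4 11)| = |(0 14 2 3 5 16 1 8 4 12 9 6 7 11)| = 14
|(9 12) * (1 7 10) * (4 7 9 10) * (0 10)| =10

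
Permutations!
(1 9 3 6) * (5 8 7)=[0, 9, 2, 6, 4, 8, 1, 5, 7, 3]=(1 9 3 6)(5 8 7)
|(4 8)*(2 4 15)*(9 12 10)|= |(2 4 8 15)(9 12 10)|= 12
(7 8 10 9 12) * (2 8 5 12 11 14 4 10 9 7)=(2 8 9 11 14 4 10 7 5 12)=[0, 1, 8, 3, 10, 12, 6, 5, 9, 11, 7, 14, 2, 13, 4]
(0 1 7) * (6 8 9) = (0 1 7)(6 8 9) = [1, 7, 2, 3, 4, 5, 8, 0, 9, 6]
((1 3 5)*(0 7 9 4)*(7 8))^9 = (0 4 9 7 8) = [4, 1, 2, 3, 9, 5, 6, 8, 0, 7]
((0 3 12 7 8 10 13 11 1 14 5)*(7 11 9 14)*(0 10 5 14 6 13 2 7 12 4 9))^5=[13, 11, 2, 0, 3, 5, 9, 7, 8, 4, 10, 12, 1, 6, 14]=(14)(0 13 6 9 4 3)(1 11 12)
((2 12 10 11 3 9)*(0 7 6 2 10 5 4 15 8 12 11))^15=(15)(0 10 9 3 11 2 6 7)=[10, 1, 6, 11, 4, 5, 7, 0, 8, 3, 9, 2, 12, 13, 14, 15]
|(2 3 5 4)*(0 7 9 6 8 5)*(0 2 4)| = |(0 7 9 6 8 5)(2 3)| = 6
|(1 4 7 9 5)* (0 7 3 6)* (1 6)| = 15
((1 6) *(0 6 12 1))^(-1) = (0 6)(1 12) = [6, 12, 2, 3, 4, 5, 0, 7, 8, 9, 10, 11, 1]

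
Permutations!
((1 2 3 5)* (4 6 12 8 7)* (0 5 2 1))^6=[0, 1, 2, 3, 6, 5, 12, 4, 7, 9, 10, 11, 8]=(4 6 12 8 7)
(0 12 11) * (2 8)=[12, 1, 8, 3, 4, 5, 6, 7, 2, 9, 10, 0, 11]=(0 12 11)(2 8)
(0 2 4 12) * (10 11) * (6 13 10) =[2, 1, 4, 3, 12, 5, 13, 7, 8, 9, 11, 6, 0, 10] =(0 2 4 12)(6 13 10 11)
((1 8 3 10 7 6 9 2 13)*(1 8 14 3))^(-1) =(1 8 13 2 9 6 7 10 3 14) =[0, 8, 9, 14, 4, 5, 7, 10, 13, 6, 3, 11, 12, 2, 1]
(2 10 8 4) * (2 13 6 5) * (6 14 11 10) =[0, 1, 6, 3, 13, 2, 5, 7, 4, 9, 8, 10, 12, 14, 11] =(2 6 5)(4 13 14 11 10 8)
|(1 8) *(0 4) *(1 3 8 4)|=6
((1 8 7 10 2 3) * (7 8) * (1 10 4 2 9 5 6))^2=[0, 4, 10, 9, 3, 1, 7, 2, 8, 6, 5]=(1 4 3 9 6 7 2 10 5)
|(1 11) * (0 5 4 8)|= |(0 5 4 8)(1 11)|= 4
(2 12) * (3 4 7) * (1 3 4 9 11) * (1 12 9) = (1 3)(2 9 11 12)(4 7) = [0, 3, 9, 1, 7, 5, 6, 4, 8, 11, 10, 12, 2]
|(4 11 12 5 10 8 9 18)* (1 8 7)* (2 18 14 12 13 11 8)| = |(1 2 18 4 8 9 14 12 5 10 7)(11 13)| = 22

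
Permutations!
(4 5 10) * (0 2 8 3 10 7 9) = [2, 1, 8, 10, 5, 7, 6, 9, 3, 0, 4] = (0 2 8 3 10 4 5 7 9)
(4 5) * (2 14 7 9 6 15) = (2 14 7 9 6 15)(4 5) = [0, 1, 14, 3, 5, 4, 15, 9, 8, 6, 10, 11, 12, 13, 7, 2]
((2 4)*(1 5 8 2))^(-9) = (1 5 8 2 4) = [0, 5, 4, 3, 1, 8, 6, 7, 2]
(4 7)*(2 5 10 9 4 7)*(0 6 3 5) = (0 6 3 5 10 9 4 2) = [6, 1, 0, 5, 2, 10, 3, 7, 8, 4, 9]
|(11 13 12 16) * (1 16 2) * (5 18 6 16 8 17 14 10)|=13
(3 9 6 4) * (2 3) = (2 3 9 6 4) = [0, 1, 3, 9, 2, 5, 4, 7, 8, 6]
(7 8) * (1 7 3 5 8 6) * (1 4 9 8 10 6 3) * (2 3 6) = (1 7 6 4 9 8)(2 3 5 10) = [0, 7, 3, 5, 9, 10, 4, 6, 1, 8, 2]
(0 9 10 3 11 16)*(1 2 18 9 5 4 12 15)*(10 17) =(0 5 4 12 15 1 2 18 9 17 10 3 11 16) =[5, 2, 18, 11, 12, 4, 6, 7, 8, 17, 3, 16, 15, 13, 14, 1, 0, 10, 9]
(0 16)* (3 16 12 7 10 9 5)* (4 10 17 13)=(0 12 7 17 13 4 10 9 5 3 16)=[12, 1, 2, 16, 10, 3, 6, 17, 8, 5, 9, 11, 7, 4, 14, 15, 0, 13]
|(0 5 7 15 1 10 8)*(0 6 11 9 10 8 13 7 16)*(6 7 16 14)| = 36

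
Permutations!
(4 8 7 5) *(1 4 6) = (1 4 8 7 5 6) = [0, 4, 2, 3, 8, 6, 1, 5, 7]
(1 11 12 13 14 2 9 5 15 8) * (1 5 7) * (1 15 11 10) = (1 10)(2 9 7 15 8 5 11 12 13 14) = [0, 10, 9, 3, 4, 11, 6, 15, 5, 7, 1, 12, 13, 14, 2, 8]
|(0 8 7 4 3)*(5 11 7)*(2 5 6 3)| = |(0 8 6 3)(2 5 11 7 4)| = 20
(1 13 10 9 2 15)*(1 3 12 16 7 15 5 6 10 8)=[0, 13, 5, 12, 4, 6, 10, 15, 1, 2, 9, 11, 16, 8, 14, 3, 7]=(1 13 8)(2 5 6 10 9)(3 12 16 7 15)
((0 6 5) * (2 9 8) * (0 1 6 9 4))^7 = (0 8 4 9 2)(1 6 5) = [8, 6, 0, 3, 9, 1, 5, 7, 4, 2]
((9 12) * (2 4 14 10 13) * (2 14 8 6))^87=[0, 1, 6, 3, 2, 5, 8, 7, 4, 12, 10, 11, 9, 13, 14]=(14)(2 6 8 4)(9 12)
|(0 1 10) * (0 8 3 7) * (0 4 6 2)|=9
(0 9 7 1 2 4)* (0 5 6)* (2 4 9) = [2, 4, 9, 3, 5, 6, 0, 1, 8, 7] = (0 2 9 7 1 4 5 6)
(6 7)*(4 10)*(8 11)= (4 10)(6 7)(8 11)= [0, 1, 2, 3, 10, 5, 7, 6, 11, 9, 4, 8]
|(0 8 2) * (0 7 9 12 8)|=|(2 7 9 12 8)|=5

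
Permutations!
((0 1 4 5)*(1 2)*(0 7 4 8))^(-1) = [8, 2, 0, 3, 7, 4, 6, 5, 1] = (0 8 1 2)(4 7 5)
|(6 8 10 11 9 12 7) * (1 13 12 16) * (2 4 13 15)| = 13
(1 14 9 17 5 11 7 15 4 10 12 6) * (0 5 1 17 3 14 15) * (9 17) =[5, 15, 2, 14, 10, 11, 9, 0, 8, 3, 12, 7, 6, 13, 17, 4, 16, 1] =(0 5 11 7)(1 15 4 10 12 6 9 3 14 17)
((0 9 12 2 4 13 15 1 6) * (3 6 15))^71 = [6, 15, 12, 13, 2, 5, 3, 7, 8, 0, 10, 11, 9, 4, 14, 1] = (0 6 3 13 4 2 12 9)(1 15)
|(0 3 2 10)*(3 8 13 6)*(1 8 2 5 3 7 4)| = 6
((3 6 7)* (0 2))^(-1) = (0 2)(3 7 6) = [2, 1, 0, 7, 4, 5, 3, 6]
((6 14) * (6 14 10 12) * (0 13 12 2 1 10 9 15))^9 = (0 6)(9 13)(12 15) = [6, 1, 2, 3, 4, 5, 0, 7, 8, 13, 10, 11, 15, 9, 14, 12]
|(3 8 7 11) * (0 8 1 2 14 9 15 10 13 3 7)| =8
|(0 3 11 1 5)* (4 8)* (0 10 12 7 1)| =30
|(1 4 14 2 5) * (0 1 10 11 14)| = 15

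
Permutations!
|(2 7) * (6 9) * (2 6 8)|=|(2 7 6 9 8)|=5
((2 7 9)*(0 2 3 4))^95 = (0 4 3 9 7 2) = [4, 1, 0, 9, 3, 5, 6, 2, 8, 7]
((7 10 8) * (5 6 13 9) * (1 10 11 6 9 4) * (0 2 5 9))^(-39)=[0, 10, 2, 3, 1, 5, 13, 11, 7, 9, 8, 6, 12, 4]=(1 10 8 7 11 6 13 4)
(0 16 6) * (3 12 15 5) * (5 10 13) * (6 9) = (0 16 9 6)(3 12 15 10 13 5) = [16, 1, 2, 12, 4, 3, 0, 7, 8, 6, 13, 11, 15, 5, 14, 10, 9]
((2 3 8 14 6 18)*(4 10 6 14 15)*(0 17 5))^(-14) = (0 17 5)(2 8 4 6)(3 15 10 18) = [17, 1, 8, 15, 6, 0, 2, 7, 4, 9, 18, 11, 12, 13, 14, 10, 16, 5, 3]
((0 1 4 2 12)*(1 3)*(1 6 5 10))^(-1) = [12, 10, 4, 0, 1, 6, 3, 7, 8, 9, 5, 11, 2] = (0 12 2 4 1 10 5 6 3)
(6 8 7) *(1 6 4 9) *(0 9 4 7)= (0 9 1 6 8)= [9, 6, 2, 3, 4, 5, 8, 7, 0, 1]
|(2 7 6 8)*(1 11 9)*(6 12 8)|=12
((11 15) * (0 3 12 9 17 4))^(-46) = (0 12 17)(3 9 4) = [12, 1, 2, 9, 3, 5, 6, 7, 8, 4, 10, 11, 17, 13, 14, 15, 16, 0]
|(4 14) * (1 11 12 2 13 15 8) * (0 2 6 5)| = |(0 2 13 15 8 1 11 12 6 5)(4 14)| = 10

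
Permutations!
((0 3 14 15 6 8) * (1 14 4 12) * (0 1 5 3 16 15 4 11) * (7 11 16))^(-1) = (0 11 7)(1 8 6 15 16 3 5 12 4 14) = [11, 8, 2, 5, 14, 12, 15, 0, 6, 9, 10, 7, 4, 13, 1, 16, 3]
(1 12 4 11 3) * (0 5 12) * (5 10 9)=(0 10 9 5 12 4 11 3 1)=[10, 0, 2, 1, 11, 12, 6, 7, 8, 5, 9, 3, 4]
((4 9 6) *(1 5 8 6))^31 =(1 5 8 6 4 9) =[0, 5, 2, 3, 9, 8, 4, 7, 6, 1]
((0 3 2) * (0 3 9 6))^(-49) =[6, 1, 3, 2, 4, 5, 9, 7, 8, 0] =(0 6 9)(2 3)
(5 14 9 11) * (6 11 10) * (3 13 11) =[0, 1, 2, 13, 4, 14, 3, 7, 8, 10, 6, 5, 12, 11, 9] =(3 13 11 5 14 9 10 6)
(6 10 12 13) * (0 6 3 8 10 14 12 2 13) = [6, 1, 13, 8, 4, 5, 14, 7, 10, 9, 2, 11, 0, 3, 12] = (0 6 14 12)(2 13 3 8 10)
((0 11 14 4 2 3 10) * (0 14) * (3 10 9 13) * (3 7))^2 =(2 14)(3 13)(4 10)(7 9) =[0, 1, 14, 13, 10, 5, 6, 9, 8, 7, 4, 11, 12, 3, 2]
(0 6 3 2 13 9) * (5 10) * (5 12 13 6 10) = (0 10 12 13 9)(2 6 3) = [10, 1, 6, 2, 4, 5, 3, 7, 8, 0, 12, 11, 13, 9]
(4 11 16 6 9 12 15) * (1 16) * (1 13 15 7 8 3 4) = (1 16 6 9 12 7 8 3 4 11 13 15) = [0, 16, 2, 4, 11, 5, 9, 8, 3, 12, 10, 13, 7, 15, 14, 1, 6]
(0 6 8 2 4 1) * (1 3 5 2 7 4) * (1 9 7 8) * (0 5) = (0 6 1 5 2 9 7 4 3) = [6, 5, 9, 0, 3, 2, 1, 4, 8, 7]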